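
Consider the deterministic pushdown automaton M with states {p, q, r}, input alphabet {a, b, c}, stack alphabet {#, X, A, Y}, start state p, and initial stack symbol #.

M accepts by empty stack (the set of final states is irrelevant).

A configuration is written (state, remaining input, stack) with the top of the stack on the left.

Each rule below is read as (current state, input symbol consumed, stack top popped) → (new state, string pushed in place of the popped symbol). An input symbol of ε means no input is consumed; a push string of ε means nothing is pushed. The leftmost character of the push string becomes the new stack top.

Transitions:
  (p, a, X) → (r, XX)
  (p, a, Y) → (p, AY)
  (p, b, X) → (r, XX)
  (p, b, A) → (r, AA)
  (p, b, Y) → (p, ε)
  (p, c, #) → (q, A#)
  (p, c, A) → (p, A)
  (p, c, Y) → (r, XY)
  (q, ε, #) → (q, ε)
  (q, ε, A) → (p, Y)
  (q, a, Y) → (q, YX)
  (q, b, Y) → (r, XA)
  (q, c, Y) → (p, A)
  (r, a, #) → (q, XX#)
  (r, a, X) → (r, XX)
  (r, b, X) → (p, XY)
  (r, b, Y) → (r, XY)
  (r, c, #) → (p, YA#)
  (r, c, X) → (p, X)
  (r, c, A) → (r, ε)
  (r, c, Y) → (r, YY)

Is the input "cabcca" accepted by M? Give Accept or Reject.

Reject

(p, cabcca, #)
  read c, top #: go to q, push A# → (q, abcca, A#)
  ε-move, top A: go to p, push Y → (p, abcca, Y#)
  read a, top Y: go to p, push AY → (p, bcca, AY#)
  read b, top A: go to r, push AA → (r, cca, AAY#)
  read c, top A: go to r, push ε → (r, ca, AY#)
  read c, top A: go to r, push ε → (r, a, Y#)
No transition applies at (r, a, Y#); input not fully consumed.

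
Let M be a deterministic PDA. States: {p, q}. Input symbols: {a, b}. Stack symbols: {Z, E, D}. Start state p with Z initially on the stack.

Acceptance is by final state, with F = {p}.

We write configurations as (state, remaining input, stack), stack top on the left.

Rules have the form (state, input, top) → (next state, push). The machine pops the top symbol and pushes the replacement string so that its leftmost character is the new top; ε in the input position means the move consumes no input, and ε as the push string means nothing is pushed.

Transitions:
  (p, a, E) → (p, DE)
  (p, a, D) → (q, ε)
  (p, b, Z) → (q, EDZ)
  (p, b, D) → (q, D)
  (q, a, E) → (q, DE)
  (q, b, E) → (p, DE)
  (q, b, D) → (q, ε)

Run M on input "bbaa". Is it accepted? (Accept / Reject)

(p, bbaa, Z)
  read b, top Z: go to q, push EDZ → (q, baa, EDZ)
  read b, top E: go to p, push DE → (p, aa, DEDZ)
  read a, top D: go to q, push ε → (q, a, EDZ)
  read a, top E: go to q, push DE → (q, ε, DEDZ)
All input consumed; state q ∉ F and no further ε-move applies.

Reject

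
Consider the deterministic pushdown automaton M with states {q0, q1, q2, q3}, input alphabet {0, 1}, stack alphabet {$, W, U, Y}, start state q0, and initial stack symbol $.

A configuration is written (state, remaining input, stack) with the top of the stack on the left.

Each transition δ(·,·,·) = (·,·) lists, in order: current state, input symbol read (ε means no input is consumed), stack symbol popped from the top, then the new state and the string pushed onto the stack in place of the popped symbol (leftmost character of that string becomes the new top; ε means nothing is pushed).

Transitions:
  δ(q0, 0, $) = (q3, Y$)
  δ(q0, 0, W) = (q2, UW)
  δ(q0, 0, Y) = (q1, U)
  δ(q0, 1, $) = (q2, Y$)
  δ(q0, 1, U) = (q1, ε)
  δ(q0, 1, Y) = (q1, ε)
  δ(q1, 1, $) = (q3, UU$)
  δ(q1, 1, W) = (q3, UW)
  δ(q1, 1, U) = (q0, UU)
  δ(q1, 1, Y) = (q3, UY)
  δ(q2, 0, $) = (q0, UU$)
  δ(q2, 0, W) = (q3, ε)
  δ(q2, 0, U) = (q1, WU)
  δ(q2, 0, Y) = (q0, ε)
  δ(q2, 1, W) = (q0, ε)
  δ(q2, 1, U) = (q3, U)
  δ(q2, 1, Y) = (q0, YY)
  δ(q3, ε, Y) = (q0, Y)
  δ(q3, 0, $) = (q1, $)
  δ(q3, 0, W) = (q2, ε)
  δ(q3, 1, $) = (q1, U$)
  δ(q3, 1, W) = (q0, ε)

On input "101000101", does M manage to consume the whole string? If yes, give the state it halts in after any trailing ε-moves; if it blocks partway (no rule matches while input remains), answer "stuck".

stuck

(q0, 101000101, $) ⊢ (q2, 01000101, Y$) ⊢ (q0, 1000101, $) ⊢ (q2, 000101, Y$) ⊢ (q0, 00101, $) ⊢ (q3, 0101, Y$) ⊢ (q0, 0101, Y$) ⊢ (q1, 101, U$) ⊢ (q0, 01, UU$)
No transition for (q0, 0, top U); M blocks with input 01 remaining.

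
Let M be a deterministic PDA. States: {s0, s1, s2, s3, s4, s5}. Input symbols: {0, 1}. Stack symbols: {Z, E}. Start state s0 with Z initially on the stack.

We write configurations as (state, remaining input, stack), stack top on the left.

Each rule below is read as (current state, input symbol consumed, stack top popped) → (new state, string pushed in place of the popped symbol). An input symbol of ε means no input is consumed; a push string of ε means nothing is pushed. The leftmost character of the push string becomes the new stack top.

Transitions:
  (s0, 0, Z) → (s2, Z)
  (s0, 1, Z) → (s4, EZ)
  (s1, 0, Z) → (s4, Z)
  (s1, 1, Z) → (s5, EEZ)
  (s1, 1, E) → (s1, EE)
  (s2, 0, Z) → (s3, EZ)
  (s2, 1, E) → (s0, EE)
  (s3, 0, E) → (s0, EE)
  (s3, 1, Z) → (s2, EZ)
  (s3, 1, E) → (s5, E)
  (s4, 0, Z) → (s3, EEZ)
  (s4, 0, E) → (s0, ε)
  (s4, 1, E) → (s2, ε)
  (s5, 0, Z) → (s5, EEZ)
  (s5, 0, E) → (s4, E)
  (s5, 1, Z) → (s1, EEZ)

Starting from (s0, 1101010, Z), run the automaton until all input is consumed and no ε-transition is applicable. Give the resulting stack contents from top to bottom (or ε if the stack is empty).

EZ

(s0, 1101010, Z) ⊢ (s4, 101010, EZ) ⊢ (s2, 01010, Z) ⊢ (s3, 1010, EZ) ⊢ (s5, 010, EZ) ⊢ (s4, 10, EZ) ⊢ (s2, 0, Z) ⊢ (s3, ε, EZ)
All input consumed in state s3 with stack EZ.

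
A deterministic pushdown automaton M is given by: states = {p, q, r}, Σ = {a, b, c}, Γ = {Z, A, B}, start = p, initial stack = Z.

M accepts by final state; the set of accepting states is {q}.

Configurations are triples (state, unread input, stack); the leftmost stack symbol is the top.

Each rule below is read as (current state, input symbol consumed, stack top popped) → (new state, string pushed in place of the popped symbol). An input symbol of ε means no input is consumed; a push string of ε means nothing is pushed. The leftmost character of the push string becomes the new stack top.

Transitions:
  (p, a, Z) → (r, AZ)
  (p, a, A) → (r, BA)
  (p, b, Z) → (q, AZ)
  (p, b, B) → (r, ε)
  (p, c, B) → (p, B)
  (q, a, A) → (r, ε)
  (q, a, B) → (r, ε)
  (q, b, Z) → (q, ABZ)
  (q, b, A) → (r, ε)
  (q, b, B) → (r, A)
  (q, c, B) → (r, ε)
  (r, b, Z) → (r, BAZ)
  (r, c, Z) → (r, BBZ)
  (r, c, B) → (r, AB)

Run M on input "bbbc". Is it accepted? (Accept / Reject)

Reject

(p, bbbc, Z) ⊢ (q, bbc, AZ) ⊢ (r, bc, Z) ⊢ (r, c, BAZ) ⊢ (r, ε, ABAZ)
All input consumed; state r ∉ F and no further ε-move applies.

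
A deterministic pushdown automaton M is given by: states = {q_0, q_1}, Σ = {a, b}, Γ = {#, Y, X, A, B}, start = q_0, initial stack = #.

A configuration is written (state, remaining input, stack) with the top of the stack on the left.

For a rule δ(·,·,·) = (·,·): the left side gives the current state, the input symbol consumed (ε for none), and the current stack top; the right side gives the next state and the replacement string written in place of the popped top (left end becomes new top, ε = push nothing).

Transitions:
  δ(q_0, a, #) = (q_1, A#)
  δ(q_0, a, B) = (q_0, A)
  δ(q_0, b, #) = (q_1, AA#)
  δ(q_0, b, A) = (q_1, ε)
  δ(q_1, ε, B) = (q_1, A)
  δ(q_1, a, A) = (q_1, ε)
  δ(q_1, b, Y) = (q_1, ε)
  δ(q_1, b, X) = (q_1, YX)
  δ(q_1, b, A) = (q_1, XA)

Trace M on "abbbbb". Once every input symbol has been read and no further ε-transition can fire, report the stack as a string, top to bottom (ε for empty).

XA#

(q_0, abbbbb, #)
  read a, top #: go to q_1, push A# → (q_1, bbbbb, A#)
  read b, top A: go to q_1, push XA → (q_1, bbbb, XA#)
  read b, top X: go to q_1, push YX → (q_1, bbb, YXA#)
  read b, top Y: go to q_1, push ε → (q_1, bb, XA#)
  read b, top X: go to q_1, push YX → (q_1, b, YXA#)
  read b, top Y: go to q_1, push ε → (q_1, ε, XA#)
All input consumed in state q_1 with stack XA#.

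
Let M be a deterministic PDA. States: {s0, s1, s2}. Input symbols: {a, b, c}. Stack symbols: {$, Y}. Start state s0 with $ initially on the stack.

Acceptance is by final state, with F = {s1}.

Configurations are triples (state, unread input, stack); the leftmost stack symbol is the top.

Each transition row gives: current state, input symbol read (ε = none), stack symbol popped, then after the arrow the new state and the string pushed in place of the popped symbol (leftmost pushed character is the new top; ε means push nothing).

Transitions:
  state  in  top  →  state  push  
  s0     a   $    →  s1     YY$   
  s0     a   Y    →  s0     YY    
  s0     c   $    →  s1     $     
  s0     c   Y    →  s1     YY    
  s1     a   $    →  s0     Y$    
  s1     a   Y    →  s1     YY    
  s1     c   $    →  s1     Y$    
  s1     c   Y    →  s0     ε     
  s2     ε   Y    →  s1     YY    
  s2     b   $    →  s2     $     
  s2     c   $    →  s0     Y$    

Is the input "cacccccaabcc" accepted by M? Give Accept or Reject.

Reject

(s0, cacccccaabcc, $)
  read c, top $: go to s1, push $ → (s1, acccccaabcc, $)
  read a, top $: go to s0, push Y$ → (s0, cccccaabcc, Y$)
  read c, top Y: go to s1, push YY → (s1, ccccaabcc, YY$)
  read c, top Y: go to s0, push ε → (s0, cccaabcc, Y$)
  read c, top Y: go to s1, push YY → (s1, ccaabcc, YY$)
  read c, top Y: go to s0, push ε → (s0, caabcc, Y$)
  read c, top Y: go to s1, push YY → (s1, aabcc, YY$)
  read a, top Y: go to s1, push YY → (s1, abcc, YYY$)
  read a, top Y: go to s1, push YY → (s1, bcc, YYYY$)
No transition applies at (s1, bcc, YYYY$); input not fully consumed.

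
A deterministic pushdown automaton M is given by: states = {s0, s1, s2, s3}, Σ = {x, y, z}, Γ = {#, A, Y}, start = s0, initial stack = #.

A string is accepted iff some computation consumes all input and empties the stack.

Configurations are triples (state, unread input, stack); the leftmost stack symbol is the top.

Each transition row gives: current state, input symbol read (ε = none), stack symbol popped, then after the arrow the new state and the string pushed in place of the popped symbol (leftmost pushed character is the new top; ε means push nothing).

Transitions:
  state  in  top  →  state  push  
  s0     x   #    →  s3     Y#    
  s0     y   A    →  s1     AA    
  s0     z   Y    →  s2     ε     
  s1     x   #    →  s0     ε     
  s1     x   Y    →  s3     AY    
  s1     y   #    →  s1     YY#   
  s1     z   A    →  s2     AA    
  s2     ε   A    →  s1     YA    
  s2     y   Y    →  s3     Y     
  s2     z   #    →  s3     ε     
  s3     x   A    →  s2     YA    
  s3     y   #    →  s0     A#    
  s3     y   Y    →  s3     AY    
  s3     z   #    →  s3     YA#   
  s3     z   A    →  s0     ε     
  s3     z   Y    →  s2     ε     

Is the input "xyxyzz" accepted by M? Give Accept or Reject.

Reject

(s0, xyxyzz, #)
  read x, top #: go to s3, push Y# → (s3, yxyzz, Y#)
  read y, top Y: go to s3, push AY → (s3, xyzz, AY#)
  read x, top A: go to s2, push YA → (s2, yzz, YAY#)
  read y, top Y: go to s3, push Y → (s3, zz, YAY#)
  read z, top Y: go to s2, push ε → (s2, z, AY#)
  ε-move, top A: go to s1, push YA → (s1, z, YAY#)
No transition applies at (s1, z, YAY#); input not fully consumed.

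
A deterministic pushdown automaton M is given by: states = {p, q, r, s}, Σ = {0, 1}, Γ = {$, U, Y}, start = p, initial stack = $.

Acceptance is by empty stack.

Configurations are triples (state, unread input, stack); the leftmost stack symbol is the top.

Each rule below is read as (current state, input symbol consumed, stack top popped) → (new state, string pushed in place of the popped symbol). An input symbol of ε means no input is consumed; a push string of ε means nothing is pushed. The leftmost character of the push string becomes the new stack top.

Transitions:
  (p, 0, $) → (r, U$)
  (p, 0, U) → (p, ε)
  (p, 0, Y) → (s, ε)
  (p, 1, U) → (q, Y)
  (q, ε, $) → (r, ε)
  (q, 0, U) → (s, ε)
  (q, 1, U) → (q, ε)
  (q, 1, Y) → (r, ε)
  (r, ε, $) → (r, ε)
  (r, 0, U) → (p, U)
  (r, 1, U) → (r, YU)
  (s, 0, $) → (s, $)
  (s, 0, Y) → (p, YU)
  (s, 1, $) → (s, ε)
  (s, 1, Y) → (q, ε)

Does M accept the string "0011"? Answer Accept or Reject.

Accept

(p, 0011, $) ⊢ (r, 011, U$) ⊢ (p, 11, U$) ⊢ (q, 1, Y$) ⊢ (r, ε, $) ⊢ (r, ε, ε)
All input consumed and the stack is empty.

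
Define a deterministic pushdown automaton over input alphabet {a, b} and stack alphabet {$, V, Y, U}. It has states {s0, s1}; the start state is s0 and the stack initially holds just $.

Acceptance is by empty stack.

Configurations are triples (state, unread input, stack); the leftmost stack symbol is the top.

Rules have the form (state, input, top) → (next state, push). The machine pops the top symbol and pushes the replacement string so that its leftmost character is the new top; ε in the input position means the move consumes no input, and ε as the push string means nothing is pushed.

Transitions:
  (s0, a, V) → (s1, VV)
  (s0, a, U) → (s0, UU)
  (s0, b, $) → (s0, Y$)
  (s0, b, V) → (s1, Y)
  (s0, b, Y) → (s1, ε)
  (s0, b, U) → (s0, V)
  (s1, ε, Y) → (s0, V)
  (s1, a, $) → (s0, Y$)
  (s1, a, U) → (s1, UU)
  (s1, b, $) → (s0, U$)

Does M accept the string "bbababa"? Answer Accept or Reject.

Reject

(s0, bbababa, $)
  read b, top $: go to s0, push Y$ → (s0, bababa, Y$)
  read b, top Y: go to s1, push ε → (s1, ababa, $)
  read a, top $: go to s0, push Y$ → (s0, baba, Y$)
  read b, top Y: go to s1, push ε → (s1, aba, $)
  read a, top $: go to s0, push Y$ → (s0, ba, Y$)
  read b, top Y: go to s1, push ε → (s1, a, $)
  read a, top $: go to s0, push Y$ → (s0, ε, Y$)
All input consumed; stack is Y$, not empty, and no further ε-move applies.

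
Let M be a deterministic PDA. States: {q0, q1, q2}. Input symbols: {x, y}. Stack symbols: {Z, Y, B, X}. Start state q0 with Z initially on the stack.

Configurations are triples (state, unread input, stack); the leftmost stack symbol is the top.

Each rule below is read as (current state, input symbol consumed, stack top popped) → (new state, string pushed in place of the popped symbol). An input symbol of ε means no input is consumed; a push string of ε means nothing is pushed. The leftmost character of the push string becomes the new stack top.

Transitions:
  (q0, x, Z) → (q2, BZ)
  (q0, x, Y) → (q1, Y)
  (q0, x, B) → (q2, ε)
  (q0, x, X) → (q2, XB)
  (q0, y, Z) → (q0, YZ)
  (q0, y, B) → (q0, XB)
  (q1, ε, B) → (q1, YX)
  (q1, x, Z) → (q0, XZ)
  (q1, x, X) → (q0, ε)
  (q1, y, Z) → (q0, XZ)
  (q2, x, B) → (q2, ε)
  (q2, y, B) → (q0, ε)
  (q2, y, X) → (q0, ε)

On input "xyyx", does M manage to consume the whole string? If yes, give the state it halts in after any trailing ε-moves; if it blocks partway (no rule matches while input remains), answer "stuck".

q1

(q0, xyyx, Z)
  read x, top Z: go to q2, push BZ → (q2, yyx, BZ)
  read y, top B: go to q0, push ε → (q0, yx, Z)
  read y, top Z: go to q0, push YZ → (q0, x, YZ)
  read x, top Y: go to q1, push Y → (q1, ε, YZ)
All input consumed; M is in state q1.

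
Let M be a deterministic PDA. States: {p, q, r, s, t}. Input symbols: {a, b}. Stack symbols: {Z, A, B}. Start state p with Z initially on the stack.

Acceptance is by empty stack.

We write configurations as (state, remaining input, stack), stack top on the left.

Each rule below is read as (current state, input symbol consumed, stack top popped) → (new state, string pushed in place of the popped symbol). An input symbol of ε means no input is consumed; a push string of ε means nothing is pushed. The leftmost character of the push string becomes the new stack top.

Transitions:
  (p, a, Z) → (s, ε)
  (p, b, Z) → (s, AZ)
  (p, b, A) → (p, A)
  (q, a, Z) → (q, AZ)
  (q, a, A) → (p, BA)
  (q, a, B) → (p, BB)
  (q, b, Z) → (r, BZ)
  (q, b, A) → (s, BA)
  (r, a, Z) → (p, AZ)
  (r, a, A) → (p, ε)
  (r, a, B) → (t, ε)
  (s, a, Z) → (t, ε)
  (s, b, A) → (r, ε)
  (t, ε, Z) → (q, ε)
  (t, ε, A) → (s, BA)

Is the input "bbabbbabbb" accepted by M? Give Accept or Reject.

Reject

(p, bbabbbabbb, Z)
  read b, top Z: go to s, push AZ → (s, babbbabbb, AZ)
  read b, top A: go to r, push ε → (r, abbbabbb, Z)
  read a, top Z: go to p, push AZ → (p, bbbabbb, AZ)
  read b, top A: go to p, push A → (p, bbabbb, AZ)
  read b, top A: go to p, push A → (p, babbb, AZ)
  read b, top A: go to p, push A → (p, abbb, AZ)
No transition applies at (p, abbb, AZ); input not fully consumed.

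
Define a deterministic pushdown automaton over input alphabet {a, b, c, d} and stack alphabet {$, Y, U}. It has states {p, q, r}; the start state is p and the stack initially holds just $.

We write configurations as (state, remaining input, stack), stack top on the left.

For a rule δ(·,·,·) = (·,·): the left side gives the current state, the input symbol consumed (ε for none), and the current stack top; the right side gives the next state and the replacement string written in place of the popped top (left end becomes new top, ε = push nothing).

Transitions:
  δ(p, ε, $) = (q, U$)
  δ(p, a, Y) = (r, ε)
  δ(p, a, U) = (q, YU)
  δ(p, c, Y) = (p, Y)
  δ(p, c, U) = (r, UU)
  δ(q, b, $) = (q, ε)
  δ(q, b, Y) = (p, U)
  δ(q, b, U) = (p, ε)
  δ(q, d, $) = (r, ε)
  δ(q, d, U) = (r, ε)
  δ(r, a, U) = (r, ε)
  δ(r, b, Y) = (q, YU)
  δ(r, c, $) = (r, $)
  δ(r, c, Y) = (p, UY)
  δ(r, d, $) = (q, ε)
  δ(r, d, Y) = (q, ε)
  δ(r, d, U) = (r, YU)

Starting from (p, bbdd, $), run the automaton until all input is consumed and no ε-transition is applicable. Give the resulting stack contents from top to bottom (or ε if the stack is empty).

ε

(p, bbdd, $)
  ε-move, top $: go to q, push U$ → (q, bbdd, U$)
  read b, top U: go to p, push ε → (p, bdd, $)
  ε-move, top $: go to q, push U$ → (q, bdd, U$)
  read b, top U: go to p, push ε → (p, dd, $)
  ε-move, top $: go to q, push U$ → (q, dd, U$)
  read d, top U: go to r, push ε → (r, d, $)
  read d, top $: go to q, push ε → (q, ε, ε)
All input consumed in state q with stack ε.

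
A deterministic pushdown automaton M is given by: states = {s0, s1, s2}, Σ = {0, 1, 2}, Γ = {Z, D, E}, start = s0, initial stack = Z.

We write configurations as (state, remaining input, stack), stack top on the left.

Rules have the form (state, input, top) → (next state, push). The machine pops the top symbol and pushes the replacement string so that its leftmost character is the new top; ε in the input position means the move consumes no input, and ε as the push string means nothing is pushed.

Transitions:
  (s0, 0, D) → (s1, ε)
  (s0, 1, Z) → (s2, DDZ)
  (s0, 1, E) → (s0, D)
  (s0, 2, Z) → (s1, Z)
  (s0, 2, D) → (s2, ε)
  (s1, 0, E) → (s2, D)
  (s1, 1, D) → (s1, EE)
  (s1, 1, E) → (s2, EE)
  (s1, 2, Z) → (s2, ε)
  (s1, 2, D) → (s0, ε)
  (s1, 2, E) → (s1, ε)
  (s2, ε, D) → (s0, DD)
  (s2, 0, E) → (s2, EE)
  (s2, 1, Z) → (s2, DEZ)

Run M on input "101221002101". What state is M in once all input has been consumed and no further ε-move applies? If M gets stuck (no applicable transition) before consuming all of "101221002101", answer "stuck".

stuck

(s0, 101221002101, Z) ⊢ (s2, 01221002101, DDZ) ⊢ (s0, 01221002101, DDDZ) ⊢ (s1, 1221002101, DDZ) ⊢ (s1, 221002101, EEDZ) ⊢ (s1, 21002101, EDZ) ⊢ (s1, 1002101, DZ) ⊢ (s1, 002101, EEZ) ⊢ (s2, 02101, DEZ) ⊢ (s0, 02101, DDEZ) ⊢ (s1, 2101, DEZ) ⊢ (s0, 101, EZ) ⊢ (s0, 01, DZ) ⊢ (s1, 1, Z)
No transition for (s1, 1, top Z); M blocks with input 1 remaining.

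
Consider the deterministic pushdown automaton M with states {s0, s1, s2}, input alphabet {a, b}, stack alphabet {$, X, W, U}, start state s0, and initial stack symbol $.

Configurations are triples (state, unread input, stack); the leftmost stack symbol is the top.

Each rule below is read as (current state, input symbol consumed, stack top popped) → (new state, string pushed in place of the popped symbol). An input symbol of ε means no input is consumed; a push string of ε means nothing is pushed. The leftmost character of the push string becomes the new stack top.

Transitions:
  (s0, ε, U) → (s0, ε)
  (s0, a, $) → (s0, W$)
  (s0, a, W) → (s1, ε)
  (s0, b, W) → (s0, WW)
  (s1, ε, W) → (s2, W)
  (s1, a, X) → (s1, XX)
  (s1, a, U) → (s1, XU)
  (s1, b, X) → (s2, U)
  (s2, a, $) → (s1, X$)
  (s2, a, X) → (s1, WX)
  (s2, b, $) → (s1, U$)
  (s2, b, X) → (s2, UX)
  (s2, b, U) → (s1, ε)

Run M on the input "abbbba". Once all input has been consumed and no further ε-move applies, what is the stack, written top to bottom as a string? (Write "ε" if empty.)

WWWW$

(s0, abbbba, $) ⊢ (s0, bbbba, W$) ⊢ (s0, bbba, WW$) ⊢ (s0, bba, WWW$) ⊢ (s0, ba, WWWW$) ⊢ (s0, a, WWWWW$) ⊢ (s1, ε, WWWW$) ⊢ (s2, ε, WWWW$)
All input consumed in state s2 with stack WWWW$.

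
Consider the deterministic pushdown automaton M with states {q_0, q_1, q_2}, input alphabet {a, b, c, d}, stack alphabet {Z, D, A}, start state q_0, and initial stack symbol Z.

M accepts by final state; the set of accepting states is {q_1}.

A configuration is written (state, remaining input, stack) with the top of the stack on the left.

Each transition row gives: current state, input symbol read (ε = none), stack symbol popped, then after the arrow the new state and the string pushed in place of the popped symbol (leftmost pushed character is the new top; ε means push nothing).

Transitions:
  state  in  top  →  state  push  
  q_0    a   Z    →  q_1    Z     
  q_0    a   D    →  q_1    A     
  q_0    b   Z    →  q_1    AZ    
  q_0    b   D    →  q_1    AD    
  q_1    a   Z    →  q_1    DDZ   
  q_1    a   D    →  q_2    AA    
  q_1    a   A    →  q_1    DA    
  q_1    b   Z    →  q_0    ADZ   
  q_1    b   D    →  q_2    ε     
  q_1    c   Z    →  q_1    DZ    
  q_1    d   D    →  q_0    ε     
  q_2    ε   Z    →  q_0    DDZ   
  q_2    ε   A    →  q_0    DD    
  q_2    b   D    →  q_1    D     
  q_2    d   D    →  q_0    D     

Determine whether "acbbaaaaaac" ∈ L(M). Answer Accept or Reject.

Reject

(q_0, acbbaaaaaac, Z)
  read a, top Z: go to q_1, push Z → (q_1, cbbaaaaaac, Z)
  read c, top Z: go to q_1, push DZ → (q_1, bbaaaaaac, DZ)
  read b, top D: go to q_2, push ε → (q_2, baaaaaac, Z)
  ε-move, top Z: go to q_0, push DDZ → (q_0, baaaaaac, DDZ)
  read b, top D: go to q_1, push AD → (q_1, aaaaaac, ADDZ)
  read a, top A: go to q_1, push DA → (q_1, aaaaac, DADDZ)
  read a, top D: go to q_2, push AA → (q_2, aaaac, AAADDZ)
  ε-move, top A: go to q_0, push DD → (q_0, aaaac, DDAADDZ)
  read a, top D: go to q_1, push A → (q_1, aaac, ADAADDZ)
  read a, top A: go to q_1, push DA → (q_1, aac, DADAADDZ)
  read a, top D: go to q_2, push AA → (q_2, ac, AAADAADDZ)
  ε-move, top A: go to q_0, push DD → (q_0, ac, DDAADAADDZ)
  read a, top D: go to q_1, push A → (q_1, c, ADAADAADDZ)
No transition applies at (q_1, c, ADAADAADDZ); input not fully consumed.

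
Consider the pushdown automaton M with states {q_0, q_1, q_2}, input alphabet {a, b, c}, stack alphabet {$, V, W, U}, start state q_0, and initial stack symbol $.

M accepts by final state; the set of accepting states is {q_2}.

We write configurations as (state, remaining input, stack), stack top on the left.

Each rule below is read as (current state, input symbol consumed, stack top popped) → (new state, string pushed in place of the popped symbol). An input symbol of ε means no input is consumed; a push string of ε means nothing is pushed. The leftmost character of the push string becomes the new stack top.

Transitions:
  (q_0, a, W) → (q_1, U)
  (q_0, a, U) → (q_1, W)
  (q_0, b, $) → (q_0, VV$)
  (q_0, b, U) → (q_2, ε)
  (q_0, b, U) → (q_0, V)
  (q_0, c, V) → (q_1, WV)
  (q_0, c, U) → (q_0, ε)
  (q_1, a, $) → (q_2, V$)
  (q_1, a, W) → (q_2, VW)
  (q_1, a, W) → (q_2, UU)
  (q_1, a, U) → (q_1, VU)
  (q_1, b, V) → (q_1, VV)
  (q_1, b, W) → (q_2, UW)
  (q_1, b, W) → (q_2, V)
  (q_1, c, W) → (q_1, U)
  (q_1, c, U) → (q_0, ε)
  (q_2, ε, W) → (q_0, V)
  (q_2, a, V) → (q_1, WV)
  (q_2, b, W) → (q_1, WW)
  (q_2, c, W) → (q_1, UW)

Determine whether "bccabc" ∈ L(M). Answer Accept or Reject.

No computation consumes all input and reaches a final state.

Reject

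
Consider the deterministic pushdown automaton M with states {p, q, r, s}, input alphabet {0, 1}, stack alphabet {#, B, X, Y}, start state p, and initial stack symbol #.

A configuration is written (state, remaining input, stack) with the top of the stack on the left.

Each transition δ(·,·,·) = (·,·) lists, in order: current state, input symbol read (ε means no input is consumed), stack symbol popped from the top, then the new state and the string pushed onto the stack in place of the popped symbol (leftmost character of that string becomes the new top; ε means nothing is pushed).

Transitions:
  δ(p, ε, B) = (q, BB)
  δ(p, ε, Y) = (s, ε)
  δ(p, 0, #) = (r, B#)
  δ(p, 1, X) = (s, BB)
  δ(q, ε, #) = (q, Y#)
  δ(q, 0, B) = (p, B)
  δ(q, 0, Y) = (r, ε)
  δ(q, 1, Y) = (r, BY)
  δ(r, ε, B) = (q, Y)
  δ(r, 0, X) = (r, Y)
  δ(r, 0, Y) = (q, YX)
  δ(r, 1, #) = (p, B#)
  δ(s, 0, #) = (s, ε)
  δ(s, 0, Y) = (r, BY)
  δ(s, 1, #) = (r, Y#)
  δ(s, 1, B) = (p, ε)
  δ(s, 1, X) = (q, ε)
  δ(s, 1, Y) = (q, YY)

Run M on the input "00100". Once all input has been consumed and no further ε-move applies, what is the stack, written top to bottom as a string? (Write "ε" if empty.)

(p, 00100, #)
  read 0, top #: go to r, push B# → (r, 0100, B#)
  ε-move, top B: go to q, push Y → (q, 0100, Y#)
  read 0, top Y: go to r, push ε → (r, 100, #)
  read 1, top #: go to p, push B# → (p, 00, B#)
  ε-move, top B: go to q, push BB → (q, 00, BB#)
  read 0, top B: go to p, push B → (p, 0, BB#)
  ε-move, top B: go to q, push BB → (q, 0, BBB#)
  read 0, top B: go to p, push B → (p, ε, BBB#)
  ε-move, top B: go to q, push BB → (q, ε, BBBB#)
All input consumed in state q with stack BBBB#.

BBBB#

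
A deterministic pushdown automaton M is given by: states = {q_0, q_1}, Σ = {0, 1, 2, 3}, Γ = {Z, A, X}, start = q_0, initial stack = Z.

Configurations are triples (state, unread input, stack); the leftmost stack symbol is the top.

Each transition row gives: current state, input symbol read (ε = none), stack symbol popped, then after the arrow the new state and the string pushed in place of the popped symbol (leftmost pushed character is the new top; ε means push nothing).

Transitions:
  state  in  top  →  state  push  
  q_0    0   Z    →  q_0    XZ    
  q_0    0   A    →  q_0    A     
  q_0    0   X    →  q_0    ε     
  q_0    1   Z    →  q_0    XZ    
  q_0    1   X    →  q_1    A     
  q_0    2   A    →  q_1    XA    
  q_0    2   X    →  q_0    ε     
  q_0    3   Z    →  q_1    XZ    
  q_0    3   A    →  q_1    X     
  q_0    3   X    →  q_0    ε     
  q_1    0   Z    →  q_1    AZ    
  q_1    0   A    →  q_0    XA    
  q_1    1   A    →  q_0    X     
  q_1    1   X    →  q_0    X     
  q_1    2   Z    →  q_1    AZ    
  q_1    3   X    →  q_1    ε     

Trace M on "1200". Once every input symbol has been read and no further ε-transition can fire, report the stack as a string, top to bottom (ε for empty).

(q_0, 1200, Z)
  read 1, top Z: go to q_0, push XZ → (q_0, 200, XZ)
  read 2, top X: go to q_0, push ε → (q_0, 00, Z)
  read 0, top Z: go to q_0, push XZ → (q_0, 0, XZ)
  read 0, top X: go to q_0, push ε → (q_0, ε, Z)
All input consumed in state q_0 with stack Z.

Z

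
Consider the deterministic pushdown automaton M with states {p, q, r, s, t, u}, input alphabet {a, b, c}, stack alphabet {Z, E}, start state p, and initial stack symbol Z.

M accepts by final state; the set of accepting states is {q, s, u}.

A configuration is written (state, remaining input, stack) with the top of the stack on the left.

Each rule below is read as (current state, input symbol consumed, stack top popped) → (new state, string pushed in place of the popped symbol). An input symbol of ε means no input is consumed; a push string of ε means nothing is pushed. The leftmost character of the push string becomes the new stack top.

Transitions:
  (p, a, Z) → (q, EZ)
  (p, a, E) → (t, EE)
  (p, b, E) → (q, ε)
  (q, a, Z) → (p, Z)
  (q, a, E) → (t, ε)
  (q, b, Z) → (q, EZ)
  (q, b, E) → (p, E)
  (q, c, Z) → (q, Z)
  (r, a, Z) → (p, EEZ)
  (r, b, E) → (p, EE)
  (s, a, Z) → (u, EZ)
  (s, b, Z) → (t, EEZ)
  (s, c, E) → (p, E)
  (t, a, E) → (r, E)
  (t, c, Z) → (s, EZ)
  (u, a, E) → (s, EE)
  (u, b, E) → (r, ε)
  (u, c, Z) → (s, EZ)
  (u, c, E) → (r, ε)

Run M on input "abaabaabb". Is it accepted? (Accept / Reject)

Accept

(p, abaabaabb, Z)
  read a, top Z: go to q, push EZ → (q, baabaabb, EZ)
  read b, top E: go to p, push E → (p, aabaabb, EZ)
  read a, top E: go to t, push EE → (t, abaabb, EEZ)
  read a, top E: go to r, push E → (r, baabb, EEZ)
  read b, top E: go to p, push EE → (p, aabb, EEEZ)
  read a, top E: go to t, push EE → (t, abb, EEEEZ)
  read a, top E: go to r, push E → (r, bb, EEEEZ)
  read b, top E: go to p, push EE → (p, b, EEEEEZ)
  read b, top E: go to q, push ε → (q, ε, EEEEZ)
All input consumed; state q ∈ F.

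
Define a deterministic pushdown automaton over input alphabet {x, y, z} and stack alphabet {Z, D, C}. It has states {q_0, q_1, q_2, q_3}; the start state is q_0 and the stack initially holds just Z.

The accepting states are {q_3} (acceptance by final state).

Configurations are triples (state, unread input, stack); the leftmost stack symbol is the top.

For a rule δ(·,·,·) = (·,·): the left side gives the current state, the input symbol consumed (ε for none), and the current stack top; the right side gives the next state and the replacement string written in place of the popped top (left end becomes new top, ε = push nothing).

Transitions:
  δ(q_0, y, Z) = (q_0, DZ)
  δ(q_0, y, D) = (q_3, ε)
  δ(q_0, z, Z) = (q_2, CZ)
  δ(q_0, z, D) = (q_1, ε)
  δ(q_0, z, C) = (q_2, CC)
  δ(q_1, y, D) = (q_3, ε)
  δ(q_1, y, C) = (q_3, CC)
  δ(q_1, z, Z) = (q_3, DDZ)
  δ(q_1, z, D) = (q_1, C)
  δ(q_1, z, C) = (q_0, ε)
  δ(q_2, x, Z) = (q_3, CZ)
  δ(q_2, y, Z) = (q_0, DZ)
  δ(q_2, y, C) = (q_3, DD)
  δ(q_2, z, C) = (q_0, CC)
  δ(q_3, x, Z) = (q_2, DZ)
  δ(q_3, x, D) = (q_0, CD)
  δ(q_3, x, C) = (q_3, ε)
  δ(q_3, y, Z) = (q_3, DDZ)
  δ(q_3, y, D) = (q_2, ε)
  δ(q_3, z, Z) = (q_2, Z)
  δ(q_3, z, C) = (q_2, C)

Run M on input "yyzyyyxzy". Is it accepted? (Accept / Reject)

(q_0, yyzyyyxzy, Z)
  read y, top Z: go to q_0, push DZ → (q_0, yzyyyxzy, DZ)
  read y, top D: go to q_3, push ε → (q_3, zyyyxzy, Z)
  read z, top Z: go to q_2, push Z → (q_2, yyyxzy, Z)
  read y, top Z: go to q_0, push DZ → (q_0, yyxzy, DZ)
  read y, top D: go to q_3, push ε → (q_3, yxzy, Z)
  read y, top Z: go to q_3, push DDZ → (q_3, xzy, DDZ)
  read x, top D: go to q_0, push CD → (q_0, zy, CDDZ)
  read z, top C: go to q_2, push CC → (q_2, y, CCDDZ)
  read y, top C: go to q_3, push DD → (q_3, ε, DDCDDZ)
All input consumed; state q_3 ∈ F.

Accept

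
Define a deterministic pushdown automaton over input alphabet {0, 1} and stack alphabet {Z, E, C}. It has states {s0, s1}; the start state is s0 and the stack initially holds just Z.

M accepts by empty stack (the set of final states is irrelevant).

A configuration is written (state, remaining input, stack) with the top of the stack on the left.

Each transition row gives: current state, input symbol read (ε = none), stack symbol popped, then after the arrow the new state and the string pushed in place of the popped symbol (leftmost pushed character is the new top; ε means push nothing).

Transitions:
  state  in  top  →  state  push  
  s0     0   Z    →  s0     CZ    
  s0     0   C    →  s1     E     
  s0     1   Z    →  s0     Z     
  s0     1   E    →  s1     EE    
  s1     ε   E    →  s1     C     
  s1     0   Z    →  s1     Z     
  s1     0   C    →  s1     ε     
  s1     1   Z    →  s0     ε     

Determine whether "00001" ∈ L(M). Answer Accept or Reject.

Accept

(s0, 00001, Z)
  read 0, top Z: go to s0, push CZ → (s0, 0001, CZ)
  read 0, top C: go to s1, push E → (s1, 001, EZ)
  ε-move, top E: go to s1, push C → (s1, 001, CZ)
  read 0, top C: go to s1, push ε → (s1, 01, Z)
  read 0, top Z: go to s1, push Z → (s1, 1, Z)
  read 1, top Z: go to s0, push ε → (s0, ε, ε)
All input consumed and the stack is empty.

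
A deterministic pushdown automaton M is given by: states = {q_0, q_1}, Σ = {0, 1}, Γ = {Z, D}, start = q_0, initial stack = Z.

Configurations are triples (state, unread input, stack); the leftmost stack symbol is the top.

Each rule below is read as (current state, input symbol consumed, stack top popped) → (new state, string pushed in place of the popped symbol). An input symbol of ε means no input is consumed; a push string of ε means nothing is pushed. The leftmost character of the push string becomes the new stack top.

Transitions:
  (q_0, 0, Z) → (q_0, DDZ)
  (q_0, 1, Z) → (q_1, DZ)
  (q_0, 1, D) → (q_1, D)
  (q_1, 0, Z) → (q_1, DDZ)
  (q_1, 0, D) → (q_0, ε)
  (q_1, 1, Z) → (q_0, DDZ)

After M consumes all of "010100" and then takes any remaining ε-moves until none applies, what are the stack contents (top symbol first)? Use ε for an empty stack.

(q_0, 010100, Z)
  read 0, top Z: go to q_0, push DDZ → (q_0, 10100, DDZ)
  read 1, top D: go to q_1, push D → (q_1, 0100, DDZ)
  read 0, top D: go to q_0, push ε → (q_0, 100, DZ)
  read 1, top D: go to q_1, push D → (q_1, 00, DZ)
  read 0, top D: go to q_0, push ε → (q_0, 0, Z)
  read 0, top Z: go to q_0, push DDZ → (q_0, ε, DDZ)
All input consumed in state q_0 with stack DDZ.

DDZ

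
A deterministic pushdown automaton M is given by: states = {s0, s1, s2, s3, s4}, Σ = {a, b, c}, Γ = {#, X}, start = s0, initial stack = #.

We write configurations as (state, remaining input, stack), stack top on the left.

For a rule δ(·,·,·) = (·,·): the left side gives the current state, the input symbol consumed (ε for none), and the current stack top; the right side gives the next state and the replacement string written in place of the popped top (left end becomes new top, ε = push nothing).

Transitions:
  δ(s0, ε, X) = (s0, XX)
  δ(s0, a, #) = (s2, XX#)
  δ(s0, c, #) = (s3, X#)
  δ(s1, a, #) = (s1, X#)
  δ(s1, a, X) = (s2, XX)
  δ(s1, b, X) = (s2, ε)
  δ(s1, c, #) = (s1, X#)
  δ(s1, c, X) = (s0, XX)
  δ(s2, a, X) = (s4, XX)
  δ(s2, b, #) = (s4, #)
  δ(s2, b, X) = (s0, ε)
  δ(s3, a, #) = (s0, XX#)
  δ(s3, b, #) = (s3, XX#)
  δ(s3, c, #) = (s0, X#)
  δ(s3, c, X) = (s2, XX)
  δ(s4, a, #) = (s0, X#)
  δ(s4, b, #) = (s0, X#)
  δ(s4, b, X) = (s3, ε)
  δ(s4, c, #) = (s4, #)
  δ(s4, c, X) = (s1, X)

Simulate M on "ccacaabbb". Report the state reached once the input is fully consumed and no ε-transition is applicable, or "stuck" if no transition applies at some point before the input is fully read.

stuck

(s0, ccacaabbb, #)
  read c, top #: go to s3, push X# → (s3, cacaabbb, X#)
  read c, top X: go to s2, push XX → (s2, acaabbb, XX#)
  read a, top X: go to s4, push XX → (s4, caabbb, XXX#)
  read c, top X: go to s1, push X → (s1, aabbb, XXX#)
  read a, top X: go to s2, push XX → (s2, abbb, XXXX#)
  read a, top X: go to s4, push XX → (s4, bbb, XXXXX#)
  read b, top X: go to s3, push ε → (s3, bb, XXXX#)
No transition for (s3, b, top X); M blocks with input bb remaining.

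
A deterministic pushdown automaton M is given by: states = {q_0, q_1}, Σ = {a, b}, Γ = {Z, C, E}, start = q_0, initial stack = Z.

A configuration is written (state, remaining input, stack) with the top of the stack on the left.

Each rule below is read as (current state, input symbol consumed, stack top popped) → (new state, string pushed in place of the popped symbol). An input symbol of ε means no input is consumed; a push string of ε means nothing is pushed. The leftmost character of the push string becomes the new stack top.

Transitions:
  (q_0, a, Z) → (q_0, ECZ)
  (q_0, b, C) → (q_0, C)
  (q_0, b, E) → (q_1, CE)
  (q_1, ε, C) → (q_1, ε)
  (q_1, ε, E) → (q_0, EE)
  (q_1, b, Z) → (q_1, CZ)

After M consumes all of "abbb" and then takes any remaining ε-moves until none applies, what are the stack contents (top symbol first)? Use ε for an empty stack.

(q_0, abbb, Z)
  read a, top Z: go to q_0, push ECZ → (q_0, bbb, ECZ)
  read b, top E: go to q_1, push CE → (q_1, bb, CECZ)
  ε-move, top C: go to q_1, push ε → (q_1, bb, ECZ)
  ε-move, top E: go to q_0, push EE → (q_0, bb, EECZ)
  read b, top E: go to q_1, push CE → (q_1, b, CEECZ)
  ε-move, top C: go to q_1, push ε → (q_1, b, EECZ)
  ε-move, top E: go to q_0, push EE → (q_0, b, EEECZ)
  read b, top E: go to q_1, push CE → (q_1, ε, CEEECZ)
  ε-move, top C: go to q_1, push ε → (q_1, ε, EEECZ)
  ε-move, top E: go to q_0, push EE → (q_0, ε, EEEECZ)
All input consumed in state q_0 with stack EEEECZ.

EEEECZ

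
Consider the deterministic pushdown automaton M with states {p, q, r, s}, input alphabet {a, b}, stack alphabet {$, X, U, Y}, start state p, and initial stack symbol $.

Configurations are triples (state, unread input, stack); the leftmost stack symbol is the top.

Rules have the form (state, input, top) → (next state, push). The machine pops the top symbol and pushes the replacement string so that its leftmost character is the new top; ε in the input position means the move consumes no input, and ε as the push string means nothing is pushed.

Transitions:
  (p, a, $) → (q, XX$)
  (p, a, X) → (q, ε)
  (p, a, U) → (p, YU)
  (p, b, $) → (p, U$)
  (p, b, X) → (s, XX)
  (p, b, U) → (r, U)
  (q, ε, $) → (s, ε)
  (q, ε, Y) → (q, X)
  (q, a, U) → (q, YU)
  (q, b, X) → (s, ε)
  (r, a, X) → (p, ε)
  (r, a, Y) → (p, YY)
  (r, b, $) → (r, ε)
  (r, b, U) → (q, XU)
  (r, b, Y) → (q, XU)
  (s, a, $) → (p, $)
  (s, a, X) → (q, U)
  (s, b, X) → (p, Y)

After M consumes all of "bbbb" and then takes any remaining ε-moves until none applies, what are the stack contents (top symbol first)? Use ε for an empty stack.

(p, bbbb, $)
  read b, top $: go to p, push U$ → (p, bbb, U$)
  read b, top U: go to r, push U → (r, bb, U$)
  read b, top U: go to q, push XU → (q, b, XU$)
  read b, top X: go to s, push ε → (s, ε, U$)
All input consumed in state s with stack U$.

U$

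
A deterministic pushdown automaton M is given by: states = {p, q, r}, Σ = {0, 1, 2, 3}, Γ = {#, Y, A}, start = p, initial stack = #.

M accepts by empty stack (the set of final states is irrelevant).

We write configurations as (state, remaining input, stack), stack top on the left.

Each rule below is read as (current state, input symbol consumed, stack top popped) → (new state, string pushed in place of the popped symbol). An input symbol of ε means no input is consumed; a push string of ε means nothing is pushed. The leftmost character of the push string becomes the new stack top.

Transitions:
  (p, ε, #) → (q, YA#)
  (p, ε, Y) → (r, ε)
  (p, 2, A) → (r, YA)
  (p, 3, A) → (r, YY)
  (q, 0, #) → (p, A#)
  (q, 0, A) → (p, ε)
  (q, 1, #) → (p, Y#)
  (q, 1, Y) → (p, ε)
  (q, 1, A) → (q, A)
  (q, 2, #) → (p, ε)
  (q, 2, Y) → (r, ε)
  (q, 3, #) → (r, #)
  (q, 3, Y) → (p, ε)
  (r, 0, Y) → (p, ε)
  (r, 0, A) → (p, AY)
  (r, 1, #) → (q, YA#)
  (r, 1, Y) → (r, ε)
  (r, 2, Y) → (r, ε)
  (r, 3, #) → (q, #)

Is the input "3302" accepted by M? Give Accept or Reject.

Reject

(p, 3302, #)
  ε-move, top #: go to q, push YA# → (q, 3302, YA#)
  read 3, top Y: go to p, push ε → (p, 302, A#)
  read 3, top A: go to r, push YY → (r, 02, YY#)
  read 0, top Y: go to p, push ε → (p, 2, Y#)
  ε-move, top Y: go to r, push ε → (r, 2, #)
No transition applies at (r, 2, #); input not fully consumed.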